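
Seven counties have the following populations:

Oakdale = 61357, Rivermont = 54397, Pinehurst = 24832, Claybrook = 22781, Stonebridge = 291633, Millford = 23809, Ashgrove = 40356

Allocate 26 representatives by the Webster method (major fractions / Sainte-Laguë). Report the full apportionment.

Standard divisor 519165/26 ≈ 19967.885; standard quotas: Oakdale 3.073, Rivermont 2.724, Pinehurst 1.244, Claybrook 1.141, Stonebridge 14.605, Millford 1.192, Ashgrove 2.021.
Rounding to the nearest integer gives Oakdale 3, Rivermont 3, Pinehurst 1, Claybrook 1, Stonebridge 15, Millford 1, Ashgrove 2 — total 26, matching the house size, so no adjustment is needed.

Oakdale 3, Rivermont 3, Pinehurst 1, Claybrook 1, Stonebridge 15, Millford 1, Ashgrove 2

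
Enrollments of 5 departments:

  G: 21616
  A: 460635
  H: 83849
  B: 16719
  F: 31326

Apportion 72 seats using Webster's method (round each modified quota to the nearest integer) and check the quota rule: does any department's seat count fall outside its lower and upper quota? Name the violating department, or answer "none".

Standard quotas: G 2.534, A 54.003, H 9.830, B 1.960, F 3.673.
Webster allocation: G 3, A 53, H 10, B 2, F 4.
A has quota 54.003 (lower 54, upper 55) but receives 53 — outside the quota interval.

A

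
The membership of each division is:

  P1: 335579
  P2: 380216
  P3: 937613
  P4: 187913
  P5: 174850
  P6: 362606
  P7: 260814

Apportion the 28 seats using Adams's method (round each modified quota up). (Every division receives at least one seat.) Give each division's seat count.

P1: 4, P2: 4, P3: 9, P4: 2, P5: 2, P6: 4, P7: 3

Standard divisor 2639591/28 ≈ 94271.107; standard quotas: P1 3.560, P2 4.033, P3 9.946, P4 1.993, P5 1.855, P6 3.846, P7 2.767.
Rounding up gives 4, 5, 10, 2, 2, 4, 3 = 30 seats, so the divisor must be adjusted.
With modified divisor 108000: modified quotas P1 3.107, P2 3.521, P3 8.682, P4 1.740, P5 1.619, P6 3.357, P7 2.415.
Rounding up: P1 4, P2 4, P3 9, P4 2, P5 2, P6 4, P7 3 (total 28).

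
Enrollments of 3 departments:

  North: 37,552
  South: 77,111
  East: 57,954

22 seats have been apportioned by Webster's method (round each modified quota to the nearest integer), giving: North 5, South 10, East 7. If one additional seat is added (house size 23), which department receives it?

Priority for the next seat is population ÷ (current seats + 0.5).
Priorities: North 6827.636, South 7343.905, East 7727.200.
Highest priority: East.

East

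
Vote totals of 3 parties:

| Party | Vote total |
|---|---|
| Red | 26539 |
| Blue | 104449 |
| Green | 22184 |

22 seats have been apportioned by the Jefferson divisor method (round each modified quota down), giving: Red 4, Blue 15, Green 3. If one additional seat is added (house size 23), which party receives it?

Priority for the next seat is population ÷ (current seats + 1).
Priorities: Red 5307.800, Blue 6528.062, Green 5546.000.
Highest priority: Blue.

Blue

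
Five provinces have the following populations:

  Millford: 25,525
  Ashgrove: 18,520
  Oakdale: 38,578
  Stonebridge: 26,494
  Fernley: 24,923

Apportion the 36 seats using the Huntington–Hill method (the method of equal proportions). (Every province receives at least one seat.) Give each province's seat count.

Millford: 7, Ashgrove: 5, Oakdale: 10, Stonebridge: 7, Fernley: 7

With divisor 3762: modified quotas Millford 6.785, Ashgrove 4.923, Oakdale 10.255, Stonebridge 7.043, Fernley 6.625.
Geometric-mean thresholds: Millford √(6·7)=6.481, Ashgrove √(4·5)=4.472, Oakdale √(10·11)=10.488, Stonebridge √(7·8)=7.483, Fernley √(6·7)=6.481.
Each quota rounded against its threshold gives Millford 7, Ashgrove 5, Oakdale 10, Stonebridge 7, Fernley 7 (total 36).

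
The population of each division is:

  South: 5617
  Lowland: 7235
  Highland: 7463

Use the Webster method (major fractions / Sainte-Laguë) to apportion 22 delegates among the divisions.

South 6, Lowland 8, Highland 8

Standard divisor 20315/22 ≈ 923.409; standard quotas: South 6.083, Lowland 7.835, Highland 8.082.
Rounding to the nearest integer gives South 6, Lowland 8, Highland 8 — total 22, matching the house size, so no adjustment is needed.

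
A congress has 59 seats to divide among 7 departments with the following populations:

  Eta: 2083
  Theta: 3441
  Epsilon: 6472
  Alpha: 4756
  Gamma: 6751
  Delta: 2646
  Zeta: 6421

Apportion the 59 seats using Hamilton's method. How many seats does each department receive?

The standard divisor is 32570/59 ≈ 552.034.
Standard quotas: Eta 3.7733, Theta 6.2333, Epsilon 11.7239, Alpha 8.6154, Gamma 12.2293, Delta 4.7932, Zeta 11.6315.
Lower quotas: Eta 3, Theta 6, Epsilon 11, Alpha 8, Gamma 12, Delta 4, Zeta 11 (sum 55, leaving 4 seats).
Remainders in descending order: Delta 0.7932, Eta 0.7733, Epsilon 0.7239, Zeta 0.6315, Alpha 0.6154, Theta 0.2333, Gamma 0.2293.
Largest remainders: Delta, Eta, Epsilon, Zeta receive the extra seats.

Eta 4, Theta 6, Epsilon 12, Alpha 8, Gamma 12, Delta 5, Zeta 12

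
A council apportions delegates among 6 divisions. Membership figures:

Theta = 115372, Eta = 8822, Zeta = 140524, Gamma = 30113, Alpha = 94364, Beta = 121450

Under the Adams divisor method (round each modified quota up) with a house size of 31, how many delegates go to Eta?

Standard divisor 510645/31 ≈ 16472.419; standard quotas: Theta 7.004, Eta 0.536, Zeta 8.531, Gamma 1.828, Alpha 5.729, Beta 7.373.
Rounding up gives 8, 1, 9, 2, 6, 8 = 34 seats, so the divisor must be adjusted.
With modified divisor 18200: modified quotas Theta 6.339, Eta 0.485, Zeta 7.721, Gamma 1.655, Alpha 5.185, Beta 6.673.
Rounding up: Theta 7, Eta 1, Zeta 8, Gamma 2, Alpha 6, Beta 7 (total 31).
Eta receives 1.

1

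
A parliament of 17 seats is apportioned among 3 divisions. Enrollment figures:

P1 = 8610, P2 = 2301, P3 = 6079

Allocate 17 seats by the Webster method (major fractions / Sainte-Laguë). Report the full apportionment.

P1: 9, P2: 2, P3: 6

Standard divisor 16990/17 ≈ 999.412; standard quotas: P1 8.615, P2 2.302, P3 6.083.
Rounding to the nearest integer gives P1 9, P2 2, P3 6 — total 17, matching the house size, so no adjustment is needed.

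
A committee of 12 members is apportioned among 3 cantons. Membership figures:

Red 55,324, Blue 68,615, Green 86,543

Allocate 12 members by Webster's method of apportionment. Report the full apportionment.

Standard divisor 210482/12 ≈ 17540.167; standard quotas: Red 3.154, Blue 3.912, Green 4.934.
Rounding to the nearest integer gives Red 3, Blue 4, Green 5 — total 12, matching the house size, so no adjustment is needed.

Red: 3, Blue: 4, Green: 5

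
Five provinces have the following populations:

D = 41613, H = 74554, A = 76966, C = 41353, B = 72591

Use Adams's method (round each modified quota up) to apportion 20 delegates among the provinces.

Standard divisor 307077/20 ≈ 15353.85; standard quotas: D 2.710, H 4.856, A 5.013, C 2.693, B 4.728.
Rounding up gives 3, 5, 6, 3, 5 = 22 seats, so the divisor must be adjusted.
With modified divisor 18400: modified quotas D 2.262, H 4.052, A 4.183, C 2.247, B 3.945.
Rounding up: D 3, H 5, A 5, C 3, B 4 (total 20).

D: 3; H: 5; A: 5; C: 3; B: 4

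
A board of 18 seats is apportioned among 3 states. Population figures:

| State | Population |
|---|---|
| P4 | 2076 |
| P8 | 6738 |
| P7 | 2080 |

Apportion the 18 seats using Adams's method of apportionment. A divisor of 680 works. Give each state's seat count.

P4: 4; P8: 10; P7: 4

With modified divisor 680: modified quotas P4 3.053, P8 9.909, P7 3.059.
Rounding up: P4 4, P8 10, P7 4 (total 18).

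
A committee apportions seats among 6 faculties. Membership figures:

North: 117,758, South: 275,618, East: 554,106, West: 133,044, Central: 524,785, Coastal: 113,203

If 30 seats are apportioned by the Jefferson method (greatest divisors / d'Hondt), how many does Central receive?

Standard divisor 1718514/30 ≈ 57283.8; standard quotas: North 2.056, South 4.811, East 9.673, West 2.323, Central 9.161, Coastal 1.976.
Rounding down gives 2, 4, 9, 2, 9, 1 = 27 seats, so the divisor must be adjusted.
With modified divisor 53800: modified quotas North 2.189, South 5.123, East 10.299, West 2.473, Central 9.754, Coastal 2.104.
Rounding down: North 2, South 5, East 10, West 2, Central 9, Coastal 2 (total 30).
Central receives 9.

9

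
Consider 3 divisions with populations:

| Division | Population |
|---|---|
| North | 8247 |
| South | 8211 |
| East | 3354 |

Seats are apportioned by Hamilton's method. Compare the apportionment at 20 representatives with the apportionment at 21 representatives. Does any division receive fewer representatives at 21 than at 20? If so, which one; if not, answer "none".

East

At 20 seats: North 8, South 8, East 4.
At 21 seats: North 9, South 9, East 3.
East drops from 4 to 3.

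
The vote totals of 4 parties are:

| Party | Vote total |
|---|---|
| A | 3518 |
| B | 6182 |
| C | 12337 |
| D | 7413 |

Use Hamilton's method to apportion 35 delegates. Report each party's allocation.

A 4; B 7; C 15; D 9

The standard divisor is 29450/35 ≈ 841.429.
Standard quotas: A 4.1810, B 7.3470, C 14.6620, D 8.8100.
Lower quotas: A 4, B 7, C 14, D 8 (sum 33, leaving 2 seats).
Remainders in descending order: D 0.8100, C 0.6620, B 0.3470, A 0.1810.
The surplus seats go to D, C.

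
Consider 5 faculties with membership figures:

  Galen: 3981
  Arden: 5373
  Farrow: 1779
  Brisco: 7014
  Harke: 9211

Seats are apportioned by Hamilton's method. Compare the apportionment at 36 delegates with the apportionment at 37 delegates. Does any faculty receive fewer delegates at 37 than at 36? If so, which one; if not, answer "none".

Farrow

At 36 seats: Galen 5, Arden 7, Farrow 3, Brisco 9, Harke 12.
At 37 seats: Galen 5, Arden 7, Farrow 2, Brisco 10, Harke 13.
Farrow drops from 3 to 2.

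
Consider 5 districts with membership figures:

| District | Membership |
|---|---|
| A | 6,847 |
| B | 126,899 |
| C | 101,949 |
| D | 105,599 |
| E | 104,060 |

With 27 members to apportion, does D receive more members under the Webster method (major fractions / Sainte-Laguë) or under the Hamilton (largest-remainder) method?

Webster

Webster: A 0, B 8, C 6, D 7, E 6.
Hamilton: A 1, B 8, C 6, D 6, E 6.
D gets 7 under Webster and 6 under Hamilton.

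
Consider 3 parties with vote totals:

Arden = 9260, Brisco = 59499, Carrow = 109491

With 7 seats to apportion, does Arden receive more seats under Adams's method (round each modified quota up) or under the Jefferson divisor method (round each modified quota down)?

Adams

Adams: Arden 1, Brisco 2, Carrow 4.
Jefferson: Arden 0, Brisco 2, Carrow 5.
Arden gets 1 under Adams and 0 under Jefferson.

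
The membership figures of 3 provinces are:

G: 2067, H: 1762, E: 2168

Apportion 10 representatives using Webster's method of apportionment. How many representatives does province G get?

Standard divisor 5997/10 ≈ 599.7; standard quotas: G 3.447, H 2.938, E 3.615.
Rounding to the nearest integer gives G 3, H 3, E 4 — total 10, matching the house size, so no adjustment is needed.
G receives 3.

3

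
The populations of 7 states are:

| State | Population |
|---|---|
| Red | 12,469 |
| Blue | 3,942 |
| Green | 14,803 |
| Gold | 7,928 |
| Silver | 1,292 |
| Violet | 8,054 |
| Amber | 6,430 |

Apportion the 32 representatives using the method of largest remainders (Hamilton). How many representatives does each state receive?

Red 7, Blue 2, Green 9, Gold 4, Silver 1, Violet 5, Amber 4

Standard divisor: 54918 ÷ 32 ≈ 1716.188.
Standard quotas: Red 7.2655, Blue 2.2970, Green 8.6255, Gold 4.6195, Silver 0.7528, Violet 4.6930, Amber 3.7467.
Lower quotas: Red 7, Blue 2, Green 8, Gold 4, Silver 0, Violet 4, Amber 3 (sum 28, leaving 4 seats).
Remainders in descending order: Silver 0.7528, Amber 0.7467, Violet 0.6930, Green 0.6255, Gold 0.6195, Blue 0.2970, Red 0.2655.
Largest remainders: Silver, Amber, Violet, Green receive the extra seats.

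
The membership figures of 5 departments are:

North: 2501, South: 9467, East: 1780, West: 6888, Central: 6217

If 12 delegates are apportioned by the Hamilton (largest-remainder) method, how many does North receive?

1

Standard divisor: 26853 ÷ 12 ≈ 2237.75.
Standard quotas: North 1.1176, South 4.2306, East 0.7954, West 3.0781, Central 2.7782.
Lower quotas: North 1, South 4, East 0, West 3, Central 2 (sum 10, leaving 2 seats).
Remainders in descending order: East 0.7954, Central 0.7782, South 0.2306, North 0.1176, West 0.0781.
Largest remainders: East, Central receive the extra seats.
North receives 1.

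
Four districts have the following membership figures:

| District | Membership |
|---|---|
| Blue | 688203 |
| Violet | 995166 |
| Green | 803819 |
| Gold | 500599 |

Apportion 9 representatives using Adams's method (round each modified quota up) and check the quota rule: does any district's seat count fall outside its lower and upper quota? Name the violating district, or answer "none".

none

Standard quotas: Blue 2.073, Violet 2.998, Green 2.421, Gold 1.508.
Adams allocation: Blue 2, Violet 3, Green 2, Gold 2.
Every allocation lies between the lower and upper quota.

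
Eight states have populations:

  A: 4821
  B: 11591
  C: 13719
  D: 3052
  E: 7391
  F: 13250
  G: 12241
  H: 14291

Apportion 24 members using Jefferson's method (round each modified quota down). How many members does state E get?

2

Standard divisor 80356/24 ≈ 3348.167; standard quotas: A 1.440, B 3.462, C 4.097, D 0.912, E 2.207, F 3.957, G 3.656, H 4.268.
Rounding down gives 1, 3, 4, 0, 2, 3, 3, 4 = 20 seats, so the divisor must be adjusted.
With modified divisor 2880: modified quotas A 1.674, B 4.025, C 4.764, D 1.060, E 2.566, F 4.601, G 4.250, H 4.962.
Rounding down: A 1, B 4, C 4, D 1, E 2, F 4, G 4, H 4 (total 24).
E receives 2.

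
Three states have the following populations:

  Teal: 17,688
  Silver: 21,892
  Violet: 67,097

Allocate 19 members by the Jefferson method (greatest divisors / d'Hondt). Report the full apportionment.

Teal=3, Silver=4, Violet=12

Standard divisor 106677/19 ≈ 5614.579; standard quotas: Teal 3.150, Silver 3.899, Violet 11.950.
Rounding down gives 3, 3, 11 = 17 seats, so the divisor must be adjusted.
With modified divisor 5300: modified quotas Teal 3.337, Silver 4.131, Violet 12.660.
Rounding down: Teal 3, Silver 4, Violet 12 (total 19).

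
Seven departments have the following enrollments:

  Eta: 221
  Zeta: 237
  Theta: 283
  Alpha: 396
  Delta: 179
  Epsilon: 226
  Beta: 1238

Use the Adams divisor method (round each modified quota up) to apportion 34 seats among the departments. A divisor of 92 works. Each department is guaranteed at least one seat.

With modified divisor 92: modified quotas Eta 2.402, Zeta 2.576, Theta 3.076, Alpha 4.304, Delta 1.946, Epsilon 2.457, Beta 13.457.
Rounding up: Eta 3, Zeta 3, Theta 4, Alpha 5, Delta 2, Epsilon 3, Beta 14 (total 34).

Eta 3; Zeta 3; Theta 4; Alpha 5; Delta 2; Epsilon 3; Beta 14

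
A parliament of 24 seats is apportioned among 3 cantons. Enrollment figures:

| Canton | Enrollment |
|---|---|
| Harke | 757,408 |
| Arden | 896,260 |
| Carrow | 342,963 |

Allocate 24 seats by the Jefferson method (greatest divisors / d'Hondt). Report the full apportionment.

Standard divisor 1996631/24 ≈ 83192.958; standard quotas: Harke 9.104, Arden 10.773, Carrow 4.123.
Rounding down gives 9, 10, 4 = 23 seats, so the divisor must be adjusted.
With modified divisor 78600: modified quotas Harke 9.636, Arden 11.403, Carrow 4.363.
Rounding down: Harke 9, Arden 11, Carrow 4 (total 24).

Harke=9, Arden=11, Carrow=4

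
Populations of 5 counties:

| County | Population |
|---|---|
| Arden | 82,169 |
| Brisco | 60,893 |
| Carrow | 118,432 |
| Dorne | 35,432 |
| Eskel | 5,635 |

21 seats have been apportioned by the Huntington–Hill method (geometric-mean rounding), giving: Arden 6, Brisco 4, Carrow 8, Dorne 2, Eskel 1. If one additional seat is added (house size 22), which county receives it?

Dorne

Priority for the next seat is population ÷ (√(s·(s+1))).
Priorities: Arden 12678.952, Brisco 13616.089, Carrow 13957.345, Dorne 14465.053, Eskel 3984.547.
Highest priority: Dorne.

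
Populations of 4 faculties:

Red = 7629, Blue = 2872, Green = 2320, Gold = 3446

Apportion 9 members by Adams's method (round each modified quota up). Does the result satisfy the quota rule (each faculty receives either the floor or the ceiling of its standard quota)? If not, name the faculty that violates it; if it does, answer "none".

Standard quotas: Red 4.221, Blue 1.589, Green 1.284, Gold 1.907.
Adams allocation: Red 4, Blue 2, Green 1, Gold 2.
Every allocation lies between the lower and upper quota.

none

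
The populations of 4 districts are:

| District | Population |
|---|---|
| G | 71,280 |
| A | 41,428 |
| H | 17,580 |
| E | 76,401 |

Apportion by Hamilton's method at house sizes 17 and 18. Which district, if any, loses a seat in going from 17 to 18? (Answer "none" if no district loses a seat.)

At 17 seats: G 6, A 3, H 2, E 6.
At 18 seats: G 6, A 4, H 1, E 7.
H drops from 2 to 1.

H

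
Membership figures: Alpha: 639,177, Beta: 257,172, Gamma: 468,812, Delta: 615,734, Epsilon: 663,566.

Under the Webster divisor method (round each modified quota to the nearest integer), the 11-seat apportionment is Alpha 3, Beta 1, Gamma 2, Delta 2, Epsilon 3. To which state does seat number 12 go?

Priority for the next seat is population ÷ (current seats + 0.5).
Priorities: Alpha 182622.000, Beta 171448.000, Gamma 187524.800, Delta 246293.600, Epsilon 189590.286.
Highest priority: Delta.

Delta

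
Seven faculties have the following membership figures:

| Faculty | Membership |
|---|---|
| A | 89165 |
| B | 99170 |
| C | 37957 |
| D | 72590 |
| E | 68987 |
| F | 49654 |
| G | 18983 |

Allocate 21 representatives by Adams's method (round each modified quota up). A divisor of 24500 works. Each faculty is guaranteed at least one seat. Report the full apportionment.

A: 4; B: 5; C: 2; D: 3; E: 3; F: 3; G: 1

With modified divisor 24500: modified quotas A 3.639, B 4.048, C 1.549, D 2.963, E 2.816, F 2.027, G 0.775.
Rounding up: A 4, B 5, C 2, D 3, E 3, F 3, G 1 (total 21).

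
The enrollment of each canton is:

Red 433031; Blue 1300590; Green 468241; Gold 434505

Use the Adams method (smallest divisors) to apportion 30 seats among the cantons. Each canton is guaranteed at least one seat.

Standard divisor 2636367/30 ≈ 87878.9; standard quotas: Red 4.928, Blue 14.800, Green 5.328, Gold 4.944.
Rounding up gives 5, 15, 6, 5 = 31 seats, so the divisor must be adjusted.
With modified divisor 93270: modified quotas Red 4.643, Blue 13.944, Green 5.020, Gold 4.659.
Rounding up: Red 5, Blue 14, Green 6, Gold 5 (total 30).

Red: 5; Blue: 14; Green: 6; Gold: 5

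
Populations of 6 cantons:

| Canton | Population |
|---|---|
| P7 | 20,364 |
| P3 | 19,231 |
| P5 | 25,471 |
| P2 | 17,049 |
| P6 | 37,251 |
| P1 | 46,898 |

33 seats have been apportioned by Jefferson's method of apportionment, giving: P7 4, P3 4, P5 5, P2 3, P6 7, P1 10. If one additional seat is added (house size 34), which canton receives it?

Priority for the next seat is population ÷ (current seats + 1).
Priorities: P7 4072.800, P3 3846.200, P5 4245.167, P2 4262.250, P6 4656.375, P1 4263.455.
Highest priority: P6.

P6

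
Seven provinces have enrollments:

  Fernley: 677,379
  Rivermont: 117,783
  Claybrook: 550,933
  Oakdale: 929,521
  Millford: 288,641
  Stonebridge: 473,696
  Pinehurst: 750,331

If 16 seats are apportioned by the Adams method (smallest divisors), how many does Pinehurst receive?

3

Standard divisor 3788284/16 ≈ 236767.75; standard quotas: Fernley 2.861, Rivermont 0.497, Claybrook 2.327, Oakdale 3.926, Millford 1.219, Stonebridge 2.001, Pinehurst 3.169.
Rounding up gives 3, 1, 3, 4, 2, 3, 4 = 20 seats, so the divisor must be adjusted.
With modified divisor 299200: modified quotas Fernley 2.264, Rivermont 0.394, Claybrook 1.841, Oakdale 3.107, Millford 0.965, Stonebridge 1.583, Pinehurst 2.508.
Rounding up: Fernley 3, Rivermont 1, Claybrook 2, Oakdale 4, Millford 1, Stonebridge 2, Pinehurst 3 (total 16).
Pinehurst receives 3.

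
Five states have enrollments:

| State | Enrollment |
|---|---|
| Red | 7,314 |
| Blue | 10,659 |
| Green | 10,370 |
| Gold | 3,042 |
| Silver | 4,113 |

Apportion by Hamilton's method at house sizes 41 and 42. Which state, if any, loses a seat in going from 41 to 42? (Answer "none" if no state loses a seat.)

Gold

At 41 seats: Red 8, Blue 12, Green 12, Gold 4, Silver 5.
At 42 seats: Red 9, Blue 13, Green 12, Gold 3, Silver 5.
Gold drops from 4 to 3.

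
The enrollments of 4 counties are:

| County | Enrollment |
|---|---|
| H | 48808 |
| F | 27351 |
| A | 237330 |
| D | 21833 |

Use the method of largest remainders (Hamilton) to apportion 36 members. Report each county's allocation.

H=5, F=3, A=26, D=2

The standard divisor is 335322/36 ≈ 9314.5.
Standard quotas: H 5.2400, F 2.9364, A 25.4796, D 2.3440.
Lower quotas: H 5, F 2, A 25, D 2 (sum 34, leaving 2 seats).
Remainders in descending order: F 0.9364, A 0.4796, D 0.3440, H 0.2400.
Largest remainders: F, A receive the extra seats.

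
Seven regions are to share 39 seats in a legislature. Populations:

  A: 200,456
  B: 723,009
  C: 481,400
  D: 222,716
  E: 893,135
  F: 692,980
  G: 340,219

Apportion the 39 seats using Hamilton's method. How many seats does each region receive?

Total 3553915; standard divisor 3553915/39 ≈ 91126.026.
Standard quotas: A 2.1998, B 7.9342, C 5.2828, D 2.4440, E 9.8011, F 7.6046, G 3.7335.
Lower quotas: A 2, B 7, C 5, D 2, E 9, F 7, G 3 (sum 35, leaving 4 seats).
Remainders in descending order: B 0.9342, E 0.8011, G 0.7335, F 0.6046, D 0.4440, C 0.2828, A 0.1998.
The surplus seats go to B, E, G, F.

A: 2, B: 8, C: 5, D: 2, E: 10, F: 8, G: 4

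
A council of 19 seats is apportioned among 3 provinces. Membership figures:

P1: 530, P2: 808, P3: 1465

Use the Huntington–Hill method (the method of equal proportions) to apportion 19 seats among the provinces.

With divisor 150: modified quotas P1 3.533, P2 5.387, P3 9.767.
Geometric-mean thresholds: P1 √(3·4)=3.464, P2 √(5·6)=5.477, P3 √(9·10)=9.487.
Each quota rounded against its threshold gives P1 4, P2 5, P3 10 (total 19).

P1 4, P2 5, P3 10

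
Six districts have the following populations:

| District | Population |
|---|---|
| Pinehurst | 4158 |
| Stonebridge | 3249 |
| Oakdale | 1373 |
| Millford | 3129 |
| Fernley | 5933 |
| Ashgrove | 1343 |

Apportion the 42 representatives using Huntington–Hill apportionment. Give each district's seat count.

With divisor 457: modified quotas Pinehurst 9.098, Stonebridge 7.109, Oakdale 3.004, Millford 6.847, Fernley 12.982, Ashgrove 2.939.
Geometric-mean thresholds: Pinehurst √(9·10)=9.487, Stonebridge √(7·8)=7.483, Oakdale √(3·4)=3.464, Millford √(6·7)=6.481, Fernley √(12·13)=12.490, Ashgrove √(2·3)=2.449.
Each quota rounded against its threshold gives Pinehurst 9, Stonebridge 7, Oakdale 3, Millford 7, Fernley 13, Ashgrove 3 (total 42).

Pinehurst=9, Stonebridge=7, Oakdale=3, Millford=7, Fernley=13, Ashgrove=3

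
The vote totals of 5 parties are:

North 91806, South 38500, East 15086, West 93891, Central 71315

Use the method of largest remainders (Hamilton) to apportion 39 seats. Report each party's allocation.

The standard divisor is 310598/39 ≈ 7964.051.
Standard quotas: North 11.5276, South 4.8342, East 1.8943, West 11.7894, Central 8.9546.
Lower quotas: North 11, South 4, East 1, West 11, Central 8 (sum 35, leaving 4 seats).
Remainders in descending order: Central 0.9546, East 0.8943, South 0.8342, West 0.7894, North 0.5276.
Largest remainders: Central, East, South, West receive the extra seats.

North 11, South 5, East 2, West 12, Central 9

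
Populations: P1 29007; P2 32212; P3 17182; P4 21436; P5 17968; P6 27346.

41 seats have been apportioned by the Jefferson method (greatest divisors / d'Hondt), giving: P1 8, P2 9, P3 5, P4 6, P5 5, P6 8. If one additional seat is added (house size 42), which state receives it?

Priority for the next seat is population ÷ (current seats + 1).
Priorities: P1 3223.000, P2 3221.200, P3 2863.667, P4 3062.286, P5 2994.667, P6 3038.444.
Highest priority: P1.

P1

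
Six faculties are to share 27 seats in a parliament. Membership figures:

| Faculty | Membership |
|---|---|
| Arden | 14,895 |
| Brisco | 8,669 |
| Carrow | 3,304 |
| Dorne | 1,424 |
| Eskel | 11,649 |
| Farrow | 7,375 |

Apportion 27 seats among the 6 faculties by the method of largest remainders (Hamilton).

Arden: 8, Brisco: 5, Carrow: 2, Dorne: 1, Eskel: 7, Farrow: 4

Standard divisor: 47316 ÷ 27 ≈ 1752.444.
Standard quotas: Arden 8.4996, Brisco 4.9468, Carrow 1.8854, Dorne 0.8126, Eskel 6.6473, Farrow 4.2084.
Lower quotas: Arden 8, Brisco 4, Carrow 1, Dorne 0, Eskel 6, Farrow 4 (sum 23, leaving 4 seats).
Remainders in descending order: Brisco 0.9468, Carrow 0.8854, Dorne 0.8126, Eskel 0.6473, Arden 0.4996, Farrow 0.2084.
The surplus seats go to Brisco, Carrow, Dorne, Eskel.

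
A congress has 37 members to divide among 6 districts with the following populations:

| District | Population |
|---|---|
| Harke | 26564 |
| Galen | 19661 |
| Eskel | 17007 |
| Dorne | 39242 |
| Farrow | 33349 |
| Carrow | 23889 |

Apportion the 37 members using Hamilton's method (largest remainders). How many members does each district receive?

Total 159712; standard divisor 159712/37 ≈ 4316.541.
Standard quotas: Harke 6.1540, Galen 4.5548, Eskel 3.9400, Dorne 9.0911, Farrow 7.7259, Carrow 5.5343.
Lower quotas: Harke 6, Galen 4, Eskel 3, Dorne 9, Farrow 7, Carrow 5 (sum 34, leaving 3 seats).
Remainders in descending order: Eskel 0.9400, Farrow 0.7259, Galen 0.5548, Carrow 0.5343, Harke 0.1540, Dorne 0.0911.
Largest remainders: Eskel, Farrow, Galen receive the extra seats.

Harke: 6, Galen: 5, Eskel: 4, Dorne: 9, Farrow: 8, Carrow: 5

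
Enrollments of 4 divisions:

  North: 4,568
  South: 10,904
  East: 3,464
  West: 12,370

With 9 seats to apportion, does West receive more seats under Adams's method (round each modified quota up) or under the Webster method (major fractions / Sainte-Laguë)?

Adams: North 2, South 3, East 1, West 3.
Webster: North 1, South 3, East 1, West 4.
West gets 3 under Adams and 4 under Webster.

Webster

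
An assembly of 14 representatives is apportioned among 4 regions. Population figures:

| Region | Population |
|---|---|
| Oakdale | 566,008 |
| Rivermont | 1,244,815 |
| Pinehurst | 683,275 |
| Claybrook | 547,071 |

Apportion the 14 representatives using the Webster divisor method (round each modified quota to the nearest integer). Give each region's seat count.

Standard divisor 3041169/14 ≈ 217226.357; standard quotas: Oakdale 2.606, Rivermont 5.730, Pinehurst 3.145, Claybrook 2.518.
Rounding to the nearest integer gives 3, 6, 3, 3 = 15 seats, so the divisor must be adjusted.
With modified divisor 222600: modified quotas Oakdale 2.543, Rivermont 5.592, Pinehurst 3.070, Claybrook 2.458.
Rounding to the nearest integer: Oakdale 3, Rivermont 6, Pinehurst 3, Claybrook 2 (total 14).

Oakdale: 3, Rivermont: 6, Pinehurst: 3, Claybrook: 2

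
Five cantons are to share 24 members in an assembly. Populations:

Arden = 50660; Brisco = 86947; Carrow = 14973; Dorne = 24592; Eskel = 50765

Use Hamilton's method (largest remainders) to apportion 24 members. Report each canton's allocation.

The standard divisor is 227937/24 ≈ 9497.375.
Standard quotas: Arden 5.3341, Brisco 9.1548, Carrow 1.5765, Dorne 2.5893, Eskel 5.3452.
Lower quotas: Arden 5, Brisco 9, Carrow 1, Dorne 2, Eskel 5 (sum 22, leaving 2 seats).
Remainders in descending order: Dorne 0.5893, Carrow 0.5765, Eskel 0.3452, Arden 0.3341, Brisco 0.1548.
Largest remainders: Dorne, Carrow receive the extra seats.

Arden=5, Brisco=9, Carrow=2, Dorne=3, Eskel=5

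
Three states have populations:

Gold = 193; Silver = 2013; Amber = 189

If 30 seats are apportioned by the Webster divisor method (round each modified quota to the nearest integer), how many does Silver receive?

Standard divisor 2395/30 ≈ 79.833; standard quotas: Gold 2.418, Silver 25.215, Amber 2.367.
Rounding to the nearest integer gives 2, 25, 2 = 29 seats, so the divisor must be adjusted.
With modified divisor 78: modified quotas Gold 2.474, Silver 25.808, Amber 2.423.
Rounding to the nearest integer: Gold 2, Silver 26, Amber 2 (total 30).
Silver receives 26.

26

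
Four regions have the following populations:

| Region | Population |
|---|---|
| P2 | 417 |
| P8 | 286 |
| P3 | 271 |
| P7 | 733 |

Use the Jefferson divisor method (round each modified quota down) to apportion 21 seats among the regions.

Standard divisor 1707/21 ≈ 81.286; standard quotas: P2 5.130, P8 3.518, P3 3.334, P7 9.018.
Rounding down gives 5, 3, 3, 9 = 20 seats, so the divisor must be adjusted.
With modified divisor 72: modified quotas P2 5.792, P8 3.972, P3 3.764, P7 10.181.
Rounding down: P2 5, P8 3, P3 3, P7 10 (total 21).

P2 5; P8 3; P3 3; P7 10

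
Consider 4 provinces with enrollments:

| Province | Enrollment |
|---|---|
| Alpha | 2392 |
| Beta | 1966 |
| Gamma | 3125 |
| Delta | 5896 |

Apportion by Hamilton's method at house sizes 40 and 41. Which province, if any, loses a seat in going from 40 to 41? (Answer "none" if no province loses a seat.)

At 40 seats: Alpha 7, Beta 6, Gamma 9, Delta 18.
At 41 seats: Alpha 7, Beta 6, Gamma 10, Delta 18.
No province's allocation decreased.

none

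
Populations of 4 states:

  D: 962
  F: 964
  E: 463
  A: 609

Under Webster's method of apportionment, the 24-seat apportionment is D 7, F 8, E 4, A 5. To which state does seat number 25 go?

D

Priority for the next seat is population ÷ (current seats + 0.5).
Priorities: D 128.267, F 113.412, E 102.889, A 110.727.
Highest priority: D.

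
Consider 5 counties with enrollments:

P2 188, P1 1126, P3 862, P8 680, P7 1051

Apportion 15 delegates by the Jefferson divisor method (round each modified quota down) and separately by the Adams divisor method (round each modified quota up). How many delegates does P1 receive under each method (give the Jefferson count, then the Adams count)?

5 and 4

Jefferson: P2 0, P1 5, P3 3, P8 3, P7 4.
Adams: P2 1, P1 4, P3 3, P8 3, P7 4.
P1 gets 5 under Jefferson and 4 under Adams.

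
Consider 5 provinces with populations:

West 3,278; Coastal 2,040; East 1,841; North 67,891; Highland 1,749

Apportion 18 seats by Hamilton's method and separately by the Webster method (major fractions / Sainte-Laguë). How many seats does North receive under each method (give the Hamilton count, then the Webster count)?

Hamilton: West 1, Coastal 1, East 0, North 16, Highland 0.
Webster: West 1, Coastal 0, East 0, North 17, Highland 0.
North gets 16 under Hamilton and 17 under Webster.

16 and 17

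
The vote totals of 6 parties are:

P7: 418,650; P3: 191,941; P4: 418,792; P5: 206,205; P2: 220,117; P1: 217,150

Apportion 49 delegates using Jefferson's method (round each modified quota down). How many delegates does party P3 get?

5

Standard divisor 1672855/49 ≈ 34139.898; standard quotas: P7 12.263, P3 5.622, P4 12.267, P5 6.040, P2 6.448, P1 6.361.
Rounding down gives 12, 5, 12, 6, 6, 6 = 47 seats, so the divisor must be adjusted.
With modified divisor 32100: modified quotas P7 13.042, P3 5.979, P4 13.046, P5 6.424, P2 6.857, P1 6.765.
Rounding down: P7 13, P3 5, P4 13, P5 6, P2 6, P1 6 (total 49).
P3 receives 5.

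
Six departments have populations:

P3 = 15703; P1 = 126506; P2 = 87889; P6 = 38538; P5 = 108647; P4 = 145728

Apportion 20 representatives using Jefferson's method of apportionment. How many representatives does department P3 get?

0

Standard divisor 523011/20 ≈ 26150.55; standard quotas: P3 0.600, P1 4.838, P2 3.361, P6 1.474, P5 4.155, P4 5.573.
Rounding down gives 0, 4, 3, 1, 4, 5 = 17 seats, so the divisor must be adjusted.
With modified divisor 21850: modified quotas P3 0.719, P1 5.790, P2 4.022, P6 1.764, P5 4.972, P4 6.669.
Rounding down: P3 0, P1 5, P2 4, P6 1, P5 4, P4 6 (total 20).
P3 receives 0.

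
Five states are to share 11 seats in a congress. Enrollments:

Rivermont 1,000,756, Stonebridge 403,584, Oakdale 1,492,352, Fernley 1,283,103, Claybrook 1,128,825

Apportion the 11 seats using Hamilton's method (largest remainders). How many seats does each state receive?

The standard divisor is 5308620/11 ≈ 482601.818.
Standard quotas: Rivermont 2.0737, Stonebridge 0.8363, Oakdale 3.0923, Fernley 2.6587, Claybrook 2.3390.
Lower quotas: Rivermont 2, Stonebridge 0, Oakdale 3, Fernley 2, Claybrook 2 (sum 9, leaving 2 seats).
Remainders in descending order: Stonebridge 0.8363, Fernley 0.6587, Claybrook 0.3390, Oakdale 0.0923, Rivermont 0.0737.
Largest remainders: Stonebridge, Fernley receive the extra seats.

Rivermont 2, Stonebridge 1, Oakdale 3, Fernley 3, Claybrook 2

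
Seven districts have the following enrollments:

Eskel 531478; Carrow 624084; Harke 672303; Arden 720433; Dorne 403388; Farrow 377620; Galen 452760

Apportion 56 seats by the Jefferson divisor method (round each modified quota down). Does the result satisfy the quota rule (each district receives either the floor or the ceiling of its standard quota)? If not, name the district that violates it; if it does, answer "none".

Standard quotas: Eskel 7.869, Carrow 9.241, Harke 9.955, Arden 10.667, Dorne 5.973, Farrow 5.591, Galen 6.704.
Jefferson allocation: Eskel 8, Carrow 9, Harke 10, Arden 11, Dorne 6, Farrow 5, Galen 7.
Every allocation lies between the lower and upper quota.

none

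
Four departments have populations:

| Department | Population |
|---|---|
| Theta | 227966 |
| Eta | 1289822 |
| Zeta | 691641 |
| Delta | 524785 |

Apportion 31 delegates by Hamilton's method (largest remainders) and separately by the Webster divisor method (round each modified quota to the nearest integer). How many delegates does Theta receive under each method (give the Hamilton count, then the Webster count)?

Hamilton: Theta 2, Eta 15, Zeta 8, Delta 6.
Webster: Theta 3, Eta 14, Zeta 8, Delta 6.
Theta gets 2 under Hamilton and 3 under Webster.

2 and 3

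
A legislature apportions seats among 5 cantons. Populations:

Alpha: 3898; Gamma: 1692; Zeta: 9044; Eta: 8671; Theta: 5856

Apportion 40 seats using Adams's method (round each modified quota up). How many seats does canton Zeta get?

12

Standard divisor 29161/40 ≈ 729.025; standard quotas: Alpha 5.347, Gamma 2.321, Zeta 12.406, Eta 11.894, Theta 8.033.
Rounding up gives 6, 3, 13, 12, 9 = 43 seats, so the divisor must be adjusted.
With modified divisor 784: modified quotas Alpha 4.972, Gamma 2.158, Zeta 11.536, Eta 11.060, Theta 7.469.
Rounding up: Alpha 5, Gamma 3, Zeta 12, Eta 12, Theta 8 (total 40).
Zeta receives 12.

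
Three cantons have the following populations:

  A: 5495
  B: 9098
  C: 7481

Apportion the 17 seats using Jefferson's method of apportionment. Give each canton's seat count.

A 4, B 7, C 6

Standard divisor 22074/17 ≈ 1298.471; standard quotas: A 4.232, B 7.007, C 5.761.
Rounding down gives 4, 7, 5 = 16 seats, so the divisor must be adjusted.
With modified divisor 1200: modified quotas A 4.579, B 7.582, C 6.234.
Rounding down: A 4, B 7, C 6 (total 17).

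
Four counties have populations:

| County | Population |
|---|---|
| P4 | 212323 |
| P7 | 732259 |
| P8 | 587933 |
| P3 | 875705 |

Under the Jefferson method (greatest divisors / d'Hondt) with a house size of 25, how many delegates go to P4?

Standard divisor 2408220/25 ≈ 96328.8; standard quotas: P4 2.204, P7 7.602, P8 6.103, P3 9.091.
Rounding down gives 2, 7, 6, 9 = 24 seats, so the divisor must be adjusted.
With modified divisor 89600: modified quotas P4 2.370, P7 8.173, P8 6.562, P3 9.773.
Rounding down: P4 2, P7 8, P8 6, P3 9 (total 25).
P4 receives 2.

2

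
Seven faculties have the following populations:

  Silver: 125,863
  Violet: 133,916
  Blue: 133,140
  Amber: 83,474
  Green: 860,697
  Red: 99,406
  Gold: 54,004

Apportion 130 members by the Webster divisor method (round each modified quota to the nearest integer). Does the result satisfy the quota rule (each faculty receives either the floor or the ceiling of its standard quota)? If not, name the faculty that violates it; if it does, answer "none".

Green

Standard quotas: Silver 10.978, Violet 11.680, Blue 11.612, Amber 7.281, Green 75.069, Red 8.670, Gold 4.710.
Webster allocation: Silver 11, Violet 12, Blue 12, Amber 7, Green 74, Red 9, Gold 5.
Green has quota 75.069 (lower 75, upper 76) but receives 74 — outside the quota interval.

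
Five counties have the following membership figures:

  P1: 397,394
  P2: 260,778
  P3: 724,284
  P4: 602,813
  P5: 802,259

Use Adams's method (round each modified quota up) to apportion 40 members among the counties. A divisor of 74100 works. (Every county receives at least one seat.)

With modified divisor 74100: modified quotas P1 5.363, P2 3.519, P3 9.774, P4 8.135, P5 10.827.
Rounding up: P1 6, P2 4, P3 10, P4 9, P5 11 (total 40).

P1: 6; P2: 4; P3: 10; P4: 9; P5: 11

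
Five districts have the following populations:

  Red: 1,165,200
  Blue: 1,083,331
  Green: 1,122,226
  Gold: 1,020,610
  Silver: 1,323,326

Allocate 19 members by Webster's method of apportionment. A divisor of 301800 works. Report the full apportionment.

Red: 4, Blue: 4, Green: 4, Gold: 3, Silver: 4

With modified divisor 301800: modified quotas Red 3.861, Blue 3.590, Green 3.718, Gold 3.382, Silver 4.385.
Rounding to the nearest integer: Red 4, Blue 4, Green 4, Gold 3, Silver 4 (total 19).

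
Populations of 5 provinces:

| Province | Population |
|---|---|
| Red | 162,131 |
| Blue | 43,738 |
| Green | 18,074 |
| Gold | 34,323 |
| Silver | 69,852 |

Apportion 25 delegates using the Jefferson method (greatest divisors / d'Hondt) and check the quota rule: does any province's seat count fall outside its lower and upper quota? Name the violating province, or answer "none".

none

Standard quotas: Red 12.353, Blue 3.332, Green 1.377, Gold 2.615, Silver 5.322.
Jefferson allocation: Red 13, Blue 3, Green 1, Gold 2, Silver 6.
Every allocation lies between the lower and upper quota.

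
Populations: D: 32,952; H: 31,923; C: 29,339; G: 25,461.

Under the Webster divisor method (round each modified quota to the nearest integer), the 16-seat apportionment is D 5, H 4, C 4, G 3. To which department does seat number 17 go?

Priority for the next seat is population ÷ (current seats + 0.5).
Priorities: D 5991.273, H 7094.000, C 6519.778, G 7274.571.
Highest priority: G.

G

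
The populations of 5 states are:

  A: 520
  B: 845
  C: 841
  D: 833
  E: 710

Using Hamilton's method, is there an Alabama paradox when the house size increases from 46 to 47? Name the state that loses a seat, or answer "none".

At 46 seats: A 7, B 10, C 10, D 10, E 9.
At 47 seats: A 6, B 11, C 11, D 10, E 9.
A drops from 7 to 6.

A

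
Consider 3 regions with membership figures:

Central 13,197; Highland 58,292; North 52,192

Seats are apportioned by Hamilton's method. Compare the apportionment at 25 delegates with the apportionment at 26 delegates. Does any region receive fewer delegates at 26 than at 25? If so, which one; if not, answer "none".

At 25 seats: Central 3, Highland 12, North 10.
At 26 seats: Central 3, Highland 12, North 11.
No region's allocation decreased.

none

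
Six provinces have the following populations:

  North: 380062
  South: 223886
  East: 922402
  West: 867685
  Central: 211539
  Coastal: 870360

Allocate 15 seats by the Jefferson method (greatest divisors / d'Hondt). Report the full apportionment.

Standard divisor 3475934/15 ≈ 231728.933; standard quotas: North 1.640, South 0.966, East 3.981, West 3.744, Central 0.913, Coastal 3.756.
Rounding down gives 1, 0, 3, 3, 0, 3 = 10 seats, so the divisor must be adjusted.
With modified divisor 200800: modified quotas North 1.893, South 1.115, East 4.594, West 4.321, Central 1.053, Coastal 4.334.
Rounding down: North 1, South 1, East 4, West 4, Central 1, Coastal 4 (total 15).

North 1, South 1, East 4, West 4, Central 1, Coastal 4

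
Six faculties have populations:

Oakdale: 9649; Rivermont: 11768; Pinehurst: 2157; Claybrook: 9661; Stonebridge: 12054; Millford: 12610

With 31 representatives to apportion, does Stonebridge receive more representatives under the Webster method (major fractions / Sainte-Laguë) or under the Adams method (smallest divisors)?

Webster

Webster: Oakdale 5, Rivermont 6, Pinehurst 1, Claybrook 5, Stonebridge 7, Millford 7.
Adams: Oakdale 5, Rivermont 6, Pinehurst 2, Claybrook 5, Stonebridge 6, Millford 7.
Stonebridge gets 7 under Webster and 6 under Adams.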